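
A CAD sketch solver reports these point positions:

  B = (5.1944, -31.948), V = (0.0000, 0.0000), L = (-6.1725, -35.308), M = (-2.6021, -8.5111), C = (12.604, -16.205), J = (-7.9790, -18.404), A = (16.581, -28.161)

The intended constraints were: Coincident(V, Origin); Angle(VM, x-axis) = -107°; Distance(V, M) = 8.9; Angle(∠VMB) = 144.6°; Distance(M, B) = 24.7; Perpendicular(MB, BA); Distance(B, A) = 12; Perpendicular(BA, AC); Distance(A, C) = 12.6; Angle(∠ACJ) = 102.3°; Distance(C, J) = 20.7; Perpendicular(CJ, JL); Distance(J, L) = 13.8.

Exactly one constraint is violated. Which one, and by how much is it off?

Distance(J, L) = 13.8 — off by 3.20.

V = (0.00, 0.00) ✓; VM at -107.0° ✓; |VM| = 8.900 ✓; ∠VMB = 144.6° ✓; |MB| = 24.70 ✓; ∠(MB, BA) = 90.00° ✓; |BA| = 12.00 ✓; ∠(BA, AC) = 90.00° ✓; |AC| = 12.60 ✓; ∠ACJ = 102.3° ✓; |CJ| = 20.70 ✓; ∠(CJ, JL) = 90.00° ✓; |JL| = 17.00 ✗.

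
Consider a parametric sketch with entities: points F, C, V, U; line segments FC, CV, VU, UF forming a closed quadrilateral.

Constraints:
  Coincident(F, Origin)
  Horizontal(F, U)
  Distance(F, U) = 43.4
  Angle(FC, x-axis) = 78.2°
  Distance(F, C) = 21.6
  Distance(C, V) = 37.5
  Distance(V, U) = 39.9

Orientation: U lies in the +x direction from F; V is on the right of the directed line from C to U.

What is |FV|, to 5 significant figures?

17.699

F is at the origin; F and U share the same y with |FU| = 43.4 and U in +x, so U = (43.4, 0). FC runs at 78.2° with |FC| = 21.6, so C = (4.4171, 21.144). V is determined by |CV| = 37.5 and |VU| = 39.9 together: it lies at the intersection of circle(C, 37.5) and circle(U, 39.9). With |CU| = 44.348, the foot of the radical line on CU is 20.079 from C and the perpendicular offset is √(37.5² − 20.079²) = 31.671. Taking the right-of-CU solution: V = (6.9677, -16.270).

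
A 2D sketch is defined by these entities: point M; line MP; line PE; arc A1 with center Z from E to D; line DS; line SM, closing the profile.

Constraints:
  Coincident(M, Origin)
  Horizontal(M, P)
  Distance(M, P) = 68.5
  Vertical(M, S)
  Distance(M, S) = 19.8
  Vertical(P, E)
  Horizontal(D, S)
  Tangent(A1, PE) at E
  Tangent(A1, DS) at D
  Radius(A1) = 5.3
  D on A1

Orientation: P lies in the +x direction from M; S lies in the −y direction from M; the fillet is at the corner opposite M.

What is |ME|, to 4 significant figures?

70.02

The virtual corner opposite M is at (68.50, -19.80). Since A1 is tangent to PE there, ZE ⟂ PE and tangency of A1 to DS means the radius ZD is perpendicular to DS, with radius 5.3, so the center Z sits 5.3 in from both sides at Z = (63.20, -14.50). That places the tangent points at E = (68.50, -14.50) on PE and D = (63.20, -19.80) on DS. Then |ME| = |E − M| = 70.02.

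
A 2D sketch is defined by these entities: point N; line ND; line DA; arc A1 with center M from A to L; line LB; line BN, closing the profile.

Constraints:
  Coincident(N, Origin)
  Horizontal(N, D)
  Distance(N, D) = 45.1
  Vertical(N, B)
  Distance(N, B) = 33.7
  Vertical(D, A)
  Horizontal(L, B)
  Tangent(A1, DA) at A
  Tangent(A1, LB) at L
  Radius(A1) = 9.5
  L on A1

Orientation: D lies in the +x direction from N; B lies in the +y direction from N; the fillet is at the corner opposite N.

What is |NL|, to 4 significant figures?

49.02

N is at the origin; ND is horizontal with |ND| = 45.1 and D on the +x side, so D = (45.10, 0.000). N and B share the same x with |NB| = 33.7 and B on the +y side, so B = (0.000, 33.70). The virtual corner opposite N is at (45.10, 33.70). A1 meets DA tangentially, so MA is at right angles to DA and A1 meets LB tangentially, so ML is at right angles to LB, with radius 9.5, so the center M sits 9.5 in from both sides at M = (35.60, 24.20). That places the tangent points at A = (45.10, 24.20) on DA and L = (35.60, 33.70) on LB. Then |NL| = |L − N| = 49.02.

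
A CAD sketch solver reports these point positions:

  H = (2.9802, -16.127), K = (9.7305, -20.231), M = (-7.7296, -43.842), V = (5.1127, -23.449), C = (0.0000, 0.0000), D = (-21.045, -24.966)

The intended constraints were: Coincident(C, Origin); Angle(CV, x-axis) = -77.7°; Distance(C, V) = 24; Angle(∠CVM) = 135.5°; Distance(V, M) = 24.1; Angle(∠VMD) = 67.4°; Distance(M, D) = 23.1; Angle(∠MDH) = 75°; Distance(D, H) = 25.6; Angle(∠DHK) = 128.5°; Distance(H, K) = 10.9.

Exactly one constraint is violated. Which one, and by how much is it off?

Distance(H, K) = 10.9 — off by 3.00.

C = (0.00, 0.00) ✓; CV at -77.70° ✓; |CV| = 24.00 ✓; ∠CVM = 135.5° ✓; |VM| = 24.10 ✓; ∠VMD = 67.40° ✓; |MD| = 23.10 ✓; ∠MDH = 75.00° ✓; |DH| = 25.60 ✓; ∠DHK = 128.5° ✓; |HK| = 7.900 ✗.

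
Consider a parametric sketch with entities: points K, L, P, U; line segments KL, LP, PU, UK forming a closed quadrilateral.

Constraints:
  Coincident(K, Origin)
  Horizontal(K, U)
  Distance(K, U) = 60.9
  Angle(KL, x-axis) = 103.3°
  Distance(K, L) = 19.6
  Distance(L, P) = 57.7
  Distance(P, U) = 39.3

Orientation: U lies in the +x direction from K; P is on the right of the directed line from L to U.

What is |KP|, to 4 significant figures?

40.84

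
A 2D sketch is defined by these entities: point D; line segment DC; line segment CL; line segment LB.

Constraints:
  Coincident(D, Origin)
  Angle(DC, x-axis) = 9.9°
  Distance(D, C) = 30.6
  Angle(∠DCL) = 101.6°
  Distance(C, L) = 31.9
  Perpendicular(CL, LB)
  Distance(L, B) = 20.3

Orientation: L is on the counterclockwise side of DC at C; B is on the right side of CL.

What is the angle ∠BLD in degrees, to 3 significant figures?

128°

D is at the origin; DC runs at 9.9° with length 30.6, so C = 30.6·(cos 9.9°, sin 9.9°) = (30.1, 5.26). ∠DCL = 101.6°, so CL runs at 9.9° + (180° − 101.6°) = 88.3° from the x-axis; with |CL| = 31.9, L = C + 31.9·(cos 88.3°, sin 88.3°) = (31.1, 37.1). The perpendicularity gives LB at right angles to CL; with |LB| = 20.3 on the right of CL, B = L + 20.3·(1.00, -0.0297) = (51.4, 36.5). Then cos ∠BLD = LB·LD / (|LB||LD|), giving 128°.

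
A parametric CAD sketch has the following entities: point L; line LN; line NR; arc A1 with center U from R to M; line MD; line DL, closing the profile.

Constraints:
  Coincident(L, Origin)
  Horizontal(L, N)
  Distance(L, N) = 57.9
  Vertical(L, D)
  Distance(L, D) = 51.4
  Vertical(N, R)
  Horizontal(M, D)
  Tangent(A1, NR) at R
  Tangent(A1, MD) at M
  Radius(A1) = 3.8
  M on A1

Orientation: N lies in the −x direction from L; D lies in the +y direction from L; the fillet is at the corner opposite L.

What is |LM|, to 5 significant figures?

74.624

L is at the origin; LN is horizontal with |LN| = 57.9 and N on the −x side, so N = (-57.900, 0.0000). L and D share the same x with |LD| = 51.4 and D on the +y side, so D = (0.0000, 51.400). The virtual corner opposite L is at (-57.900, 51.400). The tangent condition forces UR to be normal to NR and A1 meets MD tangentially, so UM is at right angles to MD, with radius 3.8, so the center U sits 3.8 in from both sides at U = (-54.100, 47.600). That places the tangent points at R = (-57.900, 47.600) on NR and M = (-54.100, 51.400) on MD. Then |LM| = |M − L| = 74.624.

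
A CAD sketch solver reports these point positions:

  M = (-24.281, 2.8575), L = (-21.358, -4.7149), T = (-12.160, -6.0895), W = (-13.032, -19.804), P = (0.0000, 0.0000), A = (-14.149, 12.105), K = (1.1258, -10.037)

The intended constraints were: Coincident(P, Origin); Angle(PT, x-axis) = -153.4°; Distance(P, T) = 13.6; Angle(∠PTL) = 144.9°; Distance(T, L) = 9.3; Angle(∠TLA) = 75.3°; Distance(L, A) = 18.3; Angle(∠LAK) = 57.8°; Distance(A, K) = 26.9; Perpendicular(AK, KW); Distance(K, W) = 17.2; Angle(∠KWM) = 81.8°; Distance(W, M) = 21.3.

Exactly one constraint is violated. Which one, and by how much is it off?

Distance(W, M) = 21.3 — off by 4.00.

P = (0.00, 0.00) ✓; PT at -153.4° ✓; |PT| = 13.60 ✓; ∠PTL = 144.9° ✓; |TL| = 9.300 ✓; ∠TLA = 75.30° ✓; |LA| = 18.30 ✓; ∠LAK = 57.80° ✓; |AK| = 26.90 ✓; ∠(AK, KW) = 90.00° ✓; |KW| = 17.20 ✓; ∠KWM = 81.80° ✓; |WM| = 25.30 ✗.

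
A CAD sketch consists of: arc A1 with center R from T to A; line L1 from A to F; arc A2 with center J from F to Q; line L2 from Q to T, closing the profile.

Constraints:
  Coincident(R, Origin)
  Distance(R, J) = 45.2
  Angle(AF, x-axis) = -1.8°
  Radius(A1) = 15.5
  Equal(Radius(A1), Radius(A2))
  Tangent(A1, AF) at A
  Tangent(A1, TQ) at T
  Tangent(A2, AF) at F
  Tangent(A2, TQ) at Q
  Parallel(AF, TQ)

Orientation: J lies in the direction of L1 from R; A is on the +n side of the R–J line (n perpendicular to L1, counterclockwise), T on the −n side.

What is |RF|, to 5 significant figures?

47.784

The slot axis is L1's direction at -1.8°, so u = (cos -1.8°, sin -1.8°) = (0.99951, -0.031411) and n = (−sin -1.8°, cos -1.8°) = (0.031411, 0.99951). R is at the origin and J lies 45.2 along u from R, so J = 45.2·u = (45.178, -1.4198). Tangency of A1 to both parallel lines with radius 15.5 puts A and T at R ± 15.5·n: A = (0.48687, 15.492), T = (-0.48687, -15.492). Equal radii place F and Q the same way about J: F = J + 15.5·n = (45.665, 14.073), Q = J − 15.5·n = (44.691, -16.912). Then |RF| = |F − R| = 47.784.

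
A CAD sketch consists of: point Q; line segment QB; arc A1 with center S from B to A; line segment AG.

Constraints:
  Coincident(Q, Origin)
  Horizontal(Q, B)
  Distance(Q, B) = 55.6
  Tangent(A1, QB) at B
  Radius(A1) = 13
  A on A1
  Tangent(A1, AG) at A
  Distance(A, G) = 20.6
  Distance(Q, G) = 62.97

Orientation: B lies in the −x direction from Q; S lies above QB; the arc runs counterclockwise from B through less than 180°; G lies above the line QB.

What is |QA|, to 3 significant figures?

47.0

Q is at the origin; Q and B share the same y with |QB| = 55.6 and B on the −x side, so B = (-55.6, 0.00). The tangent condition forces SB to be normal to QB, so S = B + (0, 13) = (-55.6, 13.0). Since SA ⟂ AG (tangency), |SG| = √(13.0² + 20.6²) = 24.4 regardless of where A sits on A1. So G lies on both circle(Q, 62.97) and circle(S, 24.4); the above-QB intersection is G = (-51.0, 36.9). A is the foot of the tangent from G: A = (-43.5, 17.7).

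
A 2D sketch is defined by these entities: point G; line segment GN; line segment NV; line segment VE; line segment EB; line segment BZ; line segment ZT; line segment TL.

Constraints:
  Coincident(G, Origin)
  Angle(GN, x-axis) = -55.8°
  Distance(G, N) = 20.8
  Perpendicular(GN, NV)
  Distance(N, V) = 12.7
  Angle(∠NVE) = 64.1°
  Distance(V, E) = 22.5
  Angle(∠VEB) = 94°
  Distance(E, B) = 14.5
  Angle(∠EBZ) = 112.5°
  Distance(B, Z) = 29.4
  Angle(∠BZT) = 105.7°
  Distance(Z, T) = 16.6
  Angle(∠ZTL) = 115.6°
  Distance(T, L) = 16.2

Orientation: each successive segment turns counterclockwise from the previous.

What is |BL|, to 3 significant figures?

34.4

G is at the origin; GN runs at -55.8° with length 20.8, so N = (11.7, -17.2). The perpendicularity gives NV at right angles to GN, so NV runs at 34.2°; with |NV| = 12.7, V = (22.2, -10.1). ∠NVE = 64.1° gives VE at 150° from the x-axis; with |VE| = 22.5, E = (2.69, 1.15). ∠VEB = 94.0° gives EB at -124° from the x-axis; with |EB| = 14.5, B = (-5.40, -10.9). ∠EBZ = 112.5° gives BZ at -56.4° from the x-axis; with |BZ| = 29.4, Z = (10.9, -35.4). ∠BZT = 105.7° gives ZT at 17.9° from the x-axis; with |ZT| = 16.6, T = (26.7, -30.3). ∠ZTL = 115.6° gives TL at 82.3° from the x-axis; with |TL| = 16.2, L = (28.8, -14.2). Then |BL| = |L − B| = 34.4.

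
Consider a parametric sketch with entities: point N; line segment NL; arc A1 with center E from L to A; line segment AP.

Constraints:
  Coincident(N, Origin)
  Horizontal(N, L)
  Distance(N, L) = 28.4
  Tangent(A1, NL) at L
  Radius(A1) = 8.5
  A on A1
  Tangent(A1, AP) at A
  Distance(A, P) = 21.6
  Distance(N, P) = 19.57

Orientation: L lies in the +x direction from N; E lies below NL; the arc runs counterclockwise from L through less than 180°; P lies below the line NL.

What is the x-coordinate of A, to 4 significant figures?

22.28

Checks: ∠(EL, LN) = 90.00° ✓; |EL| = 8.500 ✓; |EA| = 8.500 ✓; ∠(EA, AP) = 90.00° ✓; |AP| = 21.60 ✓; |NP| = 19.57 ✓.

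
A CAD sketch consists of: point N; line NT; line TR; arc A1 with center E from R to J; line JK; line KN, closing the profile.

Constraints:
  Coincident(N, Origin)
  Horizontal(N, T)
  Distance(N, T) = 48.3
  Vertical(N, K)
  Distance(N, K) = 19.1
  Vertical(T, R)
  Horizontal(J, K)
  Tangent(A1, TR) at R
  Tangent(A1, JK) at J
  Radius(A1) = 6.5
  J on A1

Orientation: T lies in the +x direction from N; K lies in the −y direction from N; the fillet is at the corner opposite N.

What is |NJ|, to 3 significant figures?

46.0

N is at the origin; N and T share the same y with |NT| = 48.3 and T on the +x side, so T = (48.3, 0.00). NK is vertical with |NK| = 19.1 and K on the −y side, so K = (0.00, -19.1). The virtual corner opposite N is at (48.3, -19.1). Since A1 is tangent to TR there, ER ⟂ TR and tangency of A1 to JK means the radius EJ is perpendicular to JK, with radius 6.5, so the center E sits 6.5 in from both sides at E = (41.8, -12.6). That places the tangent points at R = (48.3, -12.6) on TR and J = (41.8, -19.1) on JK. Then |NJ| = |J − N| = 46.0.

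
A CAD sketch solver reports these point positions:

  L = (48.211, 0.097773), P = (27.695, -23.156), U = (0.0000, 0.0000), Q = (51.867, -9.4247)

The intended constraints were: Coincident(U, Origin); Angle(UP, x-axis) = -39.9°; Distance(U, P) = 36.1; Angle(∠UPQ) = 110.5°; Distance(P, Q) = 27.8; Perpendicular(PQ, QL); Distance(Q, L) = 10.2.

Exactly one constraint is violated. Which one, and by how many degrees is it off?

Perpendicular(PQ, QL) — off by 8.60°.

U = (0.00, 0.00) ✓; UP at -39.90° ✓; |UP| = 36.10 ✓; ∠UPQ = 110.5° ✓; |PQ| = 27.80 ✓; ∠(PQ, QL) = 81.40° ✗; |QL| = 10.20 ✓.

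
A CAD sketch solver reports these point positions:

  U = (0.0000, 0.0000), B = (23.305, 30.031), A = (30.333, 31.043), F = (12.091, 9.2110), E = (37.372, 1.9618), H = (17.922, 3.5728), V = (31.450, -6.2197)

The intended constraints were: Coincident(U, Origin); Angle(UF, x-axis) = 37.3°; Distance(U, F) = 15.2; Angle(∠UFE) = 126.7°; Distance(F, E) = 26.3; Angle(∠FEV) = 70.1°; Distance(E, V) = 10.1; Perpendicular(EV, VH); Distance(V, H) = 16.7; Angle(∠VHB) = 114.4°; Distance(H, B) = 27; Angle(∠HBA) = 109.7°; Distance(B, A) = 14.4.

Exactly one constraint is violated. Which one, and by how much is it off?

Distance(B, A) = 14.4 — off by 7.30.

U = (0.00, 0.00) ✓; UF at 37.30° ✓; |UF| = 15.20 ✓; ∠UFE = 126.7° ✓; |FE| = 26.30 ✓; ∠FEV = 70.10° ✓; |EV| = 10.10 ✓; ∠(EV, VH) = 90.00° ✓; |VH| = 16.70 ✓; ∠VHB = 114.4° ✓; |HB| = 27.00 ✓; ∠HBA = 109.7° ✓; |BA| = 7.100 ✗.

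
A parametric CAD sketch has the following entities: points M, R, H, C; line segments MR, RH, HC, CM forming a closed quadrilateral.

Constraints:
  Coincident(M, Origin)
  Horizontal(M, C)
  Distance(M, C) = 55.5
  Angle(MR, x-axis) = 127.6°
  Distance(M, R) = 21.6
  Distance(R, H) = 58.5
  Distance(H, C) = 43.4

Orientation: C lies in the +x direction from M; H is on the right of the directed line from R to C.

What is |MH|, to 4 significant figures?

36.90

M is at the origin; M and C share the same y with |MC| = 55.5 and C in +x, so C = (55.5, 0). MR runs at 127.6° with |MR| = 21.6, so R = (-13.18, 17.11). H is determined by |RH| = 58.5 and |HC| = 43.4 together: it lies at the intersection of circle(R, 58.5) and circle(C, 43.4). With |RC| = 70.78, the foot of the radical line on RC is 46.26 from R and the perpendicular offset is √(58.5² − 46.26²) = 35.81. Taking the right-of-RC solution: H = (23.05, -28.82).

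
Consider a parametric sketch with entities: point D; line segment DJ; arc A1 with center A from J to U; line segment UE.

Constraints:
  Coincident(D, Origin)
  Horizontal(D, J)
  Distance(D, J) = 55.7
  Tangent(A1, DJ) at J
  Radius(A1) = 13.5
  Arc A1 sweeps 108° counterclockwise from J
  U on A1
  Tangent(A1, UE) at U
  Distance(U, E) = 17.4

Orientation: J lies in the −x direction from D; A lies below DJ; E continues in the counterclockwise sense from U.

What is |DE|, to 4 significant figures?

71.84

D is at the origin; DJ is horizontal with |DJ| = 55.7 and J on the −x side, so J = (-55.70, 0.000). The tangent condition forces AJ to be normal to DJ, so A = J + (0, -13.5) = (-55.70, -13.50). On A1, J sits at bearing 90° from A; a 108° counterclockwise sweep puts U at bearing 198°, so U = A + 13.5·(cos 198°, sin 198°) = (-68.54, -17.67). The tangent condition forces AU to be normal to UE, so UE runs along (−sin 198°, cos 198°); with |UE| = 17.4, E = (-63.16, -34.22). Then |DE| = |E − D| = 71.84.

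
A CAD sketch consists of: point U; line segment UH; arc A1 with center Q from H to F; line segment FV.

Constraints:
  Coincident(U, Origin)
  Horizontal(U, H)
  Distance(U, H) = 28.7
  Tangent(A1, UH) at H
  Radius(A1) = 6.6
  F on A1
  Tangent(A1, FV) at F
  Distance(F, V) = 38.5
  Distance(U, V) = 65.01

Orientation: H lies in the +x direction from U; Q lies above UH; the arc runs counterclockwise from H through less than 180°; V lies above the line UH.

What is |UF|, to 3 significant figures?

34.6

U is at the origin; U and H share the same y with |UH| = 28.7 and H on the +x side, so H = (28.7, 0.00). The tangent condition forces QH to be normal to UH, so Q = H + (0, 6.6) = (28.7, 6.60). Since QF ⟂ FV (tangency), |QV| = √(6.6² + 38.5²) = 39.1 regardless of where F sits on A1. So V lies on both circle(U, 65.01) and circle(Q, 39.1); the above-UH intersection is V = (53.7, 36.6). F is the foot of the tangent from V: F = (34.4, 3.29).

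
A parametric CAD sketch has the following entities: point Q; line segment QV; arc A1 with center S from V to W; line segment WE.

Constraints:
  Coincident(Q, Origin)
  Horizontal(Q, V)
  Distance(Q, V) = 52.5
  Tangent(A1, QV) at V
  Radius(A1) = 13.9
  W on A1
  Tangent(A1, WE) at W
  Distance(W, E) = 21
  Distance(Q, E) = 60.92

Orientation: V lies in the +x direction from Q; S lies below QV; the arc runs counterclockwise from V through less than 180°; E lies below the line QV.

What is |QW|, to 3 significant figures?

43.9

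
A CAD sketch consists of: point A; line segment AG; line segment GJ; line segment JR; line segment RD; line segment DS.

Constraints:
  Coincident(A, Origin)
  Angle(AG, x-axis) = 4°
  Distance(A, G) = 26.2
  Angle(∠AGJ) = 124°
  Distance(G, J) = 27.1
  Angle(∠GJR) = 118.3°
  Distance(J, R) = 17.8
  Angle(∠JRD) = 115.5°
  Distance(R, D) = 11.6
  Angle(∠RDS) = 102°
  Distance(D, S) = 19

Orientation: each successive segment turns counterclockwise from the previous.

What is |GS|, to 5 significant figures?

20.649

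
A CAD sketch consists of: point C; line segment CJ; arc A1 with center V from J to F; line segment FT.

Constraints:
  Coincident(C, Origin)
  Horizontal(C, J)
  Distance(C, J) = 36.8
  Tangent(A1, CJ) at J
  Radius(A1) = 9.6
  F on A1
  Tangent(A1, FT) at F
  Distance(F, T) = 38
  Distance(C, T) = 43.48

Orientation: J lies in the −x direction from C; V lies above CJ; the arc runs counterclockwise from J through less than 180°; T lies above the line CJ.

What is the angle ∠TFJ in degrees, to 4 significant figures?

146.0°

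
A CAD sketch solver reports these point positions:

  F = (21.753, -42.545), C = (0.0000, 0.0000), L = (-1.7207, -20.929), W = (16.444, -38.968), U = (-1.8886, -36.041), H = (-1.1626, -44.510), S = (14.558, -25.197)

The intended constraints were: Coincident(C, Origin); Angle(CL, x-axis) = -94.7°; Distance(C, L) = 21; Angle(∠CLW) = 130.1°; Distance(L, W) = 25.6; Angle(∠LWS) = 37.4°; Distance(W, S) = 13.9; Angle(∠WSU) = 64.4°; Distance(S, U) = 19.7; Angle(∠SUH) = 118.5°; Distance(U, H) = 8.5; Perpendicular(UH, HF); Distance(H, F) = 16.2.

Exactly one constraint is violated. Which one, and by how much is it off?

Distance(H, F) = 16.2 — off by 6.80.

C = (0.00, 0.00) ✓; CL at -94.70° ✓; |CL| = 21.00 ✓; ∠CLW = 130.1° ✓; |LW| = 25.60 ✓; ∠LWS = 37.40° ✓; |WS| = 13.90 ✓; ∠WSU = 64.40° ✓; |SU| = 19.70 ✓; ∠SUH = 118.5° ✓; |UH| = 8.500 ✓; ∠(UH, HF) = 90.00° ✓; |HF| = 23.00 ✗.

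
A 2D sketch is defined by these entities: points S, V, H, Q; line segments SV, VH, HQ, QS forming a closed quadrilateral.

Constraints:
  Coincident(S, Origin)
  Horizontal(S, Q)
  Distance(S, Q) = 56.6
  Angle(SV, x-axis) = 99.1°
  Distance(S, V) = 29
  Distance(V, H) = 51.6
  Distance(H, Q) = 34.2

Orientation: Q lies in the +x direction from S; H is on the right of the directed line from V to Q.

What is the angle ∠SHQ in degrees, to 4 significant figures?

128.5°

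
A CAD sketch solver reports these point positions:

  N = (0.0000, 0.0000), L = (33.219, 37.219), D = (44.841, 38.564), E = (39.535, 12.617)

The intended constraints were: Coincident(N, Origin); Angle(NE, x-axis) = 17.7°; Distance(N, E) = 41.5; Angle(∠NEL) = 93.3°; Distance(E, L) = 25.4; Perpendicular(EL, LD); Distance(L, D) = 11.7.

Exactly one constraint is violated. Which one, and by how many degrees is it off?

Perpendicular(EL, LD) — off by 7.80°.

N = (0.00, 0.00) ✓; NE at 17.70° ✓; |NE| = 41.50 ✓; ∠NEL = 93.30° ✓; |EL| = 25.40 ✓; ∠(EL, LD) = 97.80° ✗; |LD| = 11.70 ✓.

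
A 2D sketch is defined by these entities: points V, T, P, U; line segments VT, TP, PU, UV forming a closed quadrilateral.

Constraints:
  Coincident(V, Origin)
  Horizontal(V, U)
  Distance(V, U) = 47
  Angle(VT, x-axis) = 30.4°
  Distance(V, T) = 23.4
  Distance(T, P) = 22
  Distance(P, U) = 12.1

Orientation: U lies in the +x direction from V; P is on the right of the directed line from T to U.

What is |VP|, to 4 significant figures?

35.76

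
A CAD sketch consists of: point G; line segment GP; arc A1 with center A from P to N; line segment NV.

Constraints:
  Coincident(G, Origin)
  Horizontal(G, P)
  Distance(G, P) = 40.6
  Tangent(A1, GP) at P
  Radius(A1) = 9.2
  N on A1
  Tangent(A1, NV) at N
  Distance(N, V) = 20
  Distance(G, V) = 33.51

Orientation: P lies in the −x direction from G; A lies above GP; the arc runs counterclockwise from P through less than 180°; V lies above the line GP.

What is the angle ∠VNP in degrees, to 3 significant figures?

147°

Checks: |AN| = 9.200 ✓; ∠(AN, NV) = 90.00° ✓; |NV| = 20.00 ✓; |GV| = 33.51 ✓.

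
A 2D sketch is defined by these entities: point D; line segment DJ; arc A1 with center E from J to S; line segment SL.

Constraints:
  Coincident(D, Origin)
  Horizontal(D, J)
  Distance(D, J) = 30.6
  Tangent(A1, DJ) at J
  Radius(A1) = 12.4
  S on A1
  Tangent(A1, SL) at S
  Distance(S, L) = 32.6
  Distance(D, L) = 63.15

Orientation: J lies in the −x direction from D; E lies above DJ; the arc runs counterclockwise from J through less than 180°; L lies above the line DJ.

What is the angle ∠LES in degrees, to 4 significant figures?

69.17°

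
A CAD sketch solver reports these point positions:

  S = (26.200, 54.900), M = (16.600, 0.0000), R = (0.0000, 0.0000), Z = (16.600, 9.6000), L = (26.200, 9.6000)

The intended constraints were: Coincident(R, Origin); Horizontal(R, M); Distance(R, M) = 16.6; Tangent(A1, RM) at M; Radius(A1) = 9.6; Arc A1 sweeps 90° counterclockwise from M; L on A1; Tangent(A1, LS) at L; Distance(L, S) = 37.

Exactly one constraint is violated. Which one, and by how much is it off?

Distance(L, S) = 37 — off by 8.30.

R = (0.00, 0.00) ✓; R.y = 0.00, M.y = 0.00 ✓; |RM| = 16.60 ✓; ∠(ZM, MR) = 90.00° ✓; |ZM| = 9.600 ✓; bearing(Z→L) − bearing(Z→M) = 90.00° ✓; |ZL| = 9.600 ✓; ∠(ZL, LS) = 90.00° ✓; |LS| = 45.30 ✗.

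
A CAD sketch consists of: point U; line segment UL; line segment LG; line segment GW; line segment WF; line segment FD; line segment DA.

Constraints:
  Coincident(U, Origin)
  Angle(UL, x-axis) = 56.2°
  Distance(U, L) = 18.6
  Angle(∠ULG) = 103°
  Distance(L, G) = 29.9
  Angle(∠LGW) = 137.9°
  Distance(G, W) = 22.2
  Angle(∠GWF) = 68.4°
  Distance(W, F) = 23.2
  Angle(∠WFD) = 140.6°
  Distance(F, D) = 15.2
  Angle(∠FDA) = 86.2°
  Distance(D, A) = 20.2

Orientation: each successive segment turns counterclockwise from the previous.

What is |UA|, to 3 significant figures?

26.1

U is at the origin; UL runs at 56.2° with length 18.6, so L = (10.3, 15.5). ∠ULG = 103.0° gives LG at 133° from the x-axis; with |LG| = 29.9, G = (-10.1, 37.3). ∠LGW = 137.9° gives GW at 175° from the x-axis; with |GW| = 22.2, W = (-32.2, 39.1). ∠GWF = 68.4° gives WF at -73.1° from the x-axis; with |WF| = 23.2, F = (-25.5, 16.9). ∠WFD = 140.6° gives FD at -33.7° from the x-axis; with |FD| = 15.2, D = (-12.9, 8.44). ∠FDA = 86.2° gives DA at 60.1° from the x-axis; with |DA| = 20.2, A = (-2.79, 26.0). Then |UA| = |A − U| = 26.1.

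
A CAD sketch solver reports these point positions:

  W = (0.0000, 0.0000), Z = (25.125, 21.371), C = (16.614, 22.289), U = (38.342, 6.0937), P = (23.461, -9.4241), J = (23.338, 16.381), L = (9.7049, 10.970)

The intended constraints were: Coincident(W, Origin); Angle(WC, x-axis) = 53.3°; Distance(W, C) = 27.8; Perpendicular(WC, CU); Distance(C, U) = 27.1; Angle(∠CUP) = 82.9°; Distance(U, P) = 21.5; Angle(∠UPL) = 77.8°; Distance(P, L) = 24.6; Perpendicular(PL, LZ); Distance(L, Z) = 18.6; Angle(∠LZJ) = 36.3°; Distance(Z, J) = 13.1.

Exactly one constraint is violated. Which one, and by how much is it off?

Distance(Z, J) = 13.1 — off by 7.80.

W = (0.00, 0.00) ✓; WC at 53.30° ✓; |WC| = 27.80 ✓; ∠(WC, CU) = 90.00° ✓; |CU| = 27.10 ✓; ∠CUP = 82.90° ✓; |UP| = 21.50 ✓; ∠UPL = 77.80° ✓; |PL| = 24.60 ✓; ∠(PL, LZ) = 90.00° ✓; |LZ| = 18.60 ✓; ∠LZJ = 36.30° ✓; |ZJ| = 5.300 ✗.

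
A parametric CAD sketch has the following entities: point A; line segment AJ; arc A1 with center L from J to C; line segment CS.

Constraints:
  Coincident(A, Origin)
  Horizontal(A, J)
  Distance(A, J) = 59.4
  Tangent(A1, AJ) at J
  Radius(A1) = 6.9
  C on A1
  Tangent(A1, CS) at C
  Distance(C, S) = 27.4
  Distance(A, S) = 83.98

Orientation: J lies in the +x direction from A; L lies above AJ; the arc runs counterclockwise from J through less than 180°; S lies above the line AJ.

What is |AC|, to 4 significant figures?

65.36

A is at the origin; A and J share the same y with |AJ| = 59.4 and J on the +x side, so J = (59.40, 0.000). The tangent condition forces LJ to be normal to AJ, so L = J + (0, 6.9) = (59.40, 6.900). Since LC ⟂ CS (tangency), |LS| = √(6.9² + 27.4²) = 28.26 regardless of where C sits on A1. So S lies on both circle(A, 83.98) and circle(L, 28.26); the above-AJ intersection is S = (79.66, 26.60). C is the foot of the tangent from S: C = (65.27, 3.278).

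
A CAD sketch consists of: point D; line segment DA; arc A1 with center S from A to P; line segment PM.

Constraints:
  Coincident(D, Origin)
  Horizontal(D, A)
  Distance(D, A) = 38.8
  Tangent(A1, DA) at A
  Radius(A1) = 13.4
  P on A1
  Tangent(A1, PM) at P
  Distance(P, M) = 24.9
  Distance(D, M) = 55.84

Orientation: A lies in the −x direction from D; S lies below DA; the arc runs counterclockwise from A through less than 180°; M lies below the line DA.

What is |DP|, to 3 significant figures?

54.2

Checks: |SP| = 13.40 ✓; ∠(SP, PM) = 90.00° ✓; |PM| = 24.90 ✓; |DM| = 55.84 ✓.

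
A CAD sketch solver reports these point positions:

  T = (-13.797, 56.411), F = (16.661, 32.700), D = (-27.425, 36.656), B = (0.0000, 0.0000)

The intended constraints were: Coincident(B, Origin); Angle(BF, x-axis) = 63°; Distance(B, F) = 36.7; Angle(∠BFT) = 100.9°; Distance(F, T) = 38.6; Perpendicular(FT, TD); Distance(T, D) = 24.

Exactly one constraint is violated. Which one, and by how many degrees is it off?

Perpendicular(FT, TD) — off by 3.30°.

B = (0.00, 0.00) ✓; BF at 63.00° ✓; |BF| = 36.70 ✓; ∠BFT = 100.9° ✓; |FT| = 38.60 ✓; ∠(FT, TD) = 93.30° ✗; |TD| = 24.00 ✓.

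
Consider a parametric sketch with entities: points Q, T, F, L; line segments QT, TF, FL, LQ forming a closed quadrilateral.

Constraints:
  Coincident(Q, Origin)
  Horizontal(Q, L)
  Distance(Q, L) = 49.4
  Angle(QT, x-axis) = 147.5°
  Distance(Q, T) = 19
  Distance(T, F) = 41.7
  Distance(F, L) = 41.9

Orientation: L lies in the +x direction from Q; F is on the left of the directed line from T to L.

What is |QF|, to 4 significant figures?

36.61

Checks: |TF| = 41.70 ✓; |FL| = 41.90 ✓.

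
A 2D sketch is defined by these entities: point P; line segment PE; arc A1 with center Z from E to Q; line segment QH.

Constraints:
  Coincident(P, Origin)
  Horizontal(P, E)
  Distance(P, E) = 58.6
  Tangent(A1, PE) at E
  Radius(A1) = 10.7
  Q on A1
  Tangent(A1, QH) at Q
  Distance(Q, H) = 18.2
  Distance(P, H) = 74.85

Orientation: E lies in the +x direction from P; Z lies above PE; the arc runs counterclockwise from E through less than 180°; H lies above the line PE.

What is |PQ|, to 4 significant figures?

70.15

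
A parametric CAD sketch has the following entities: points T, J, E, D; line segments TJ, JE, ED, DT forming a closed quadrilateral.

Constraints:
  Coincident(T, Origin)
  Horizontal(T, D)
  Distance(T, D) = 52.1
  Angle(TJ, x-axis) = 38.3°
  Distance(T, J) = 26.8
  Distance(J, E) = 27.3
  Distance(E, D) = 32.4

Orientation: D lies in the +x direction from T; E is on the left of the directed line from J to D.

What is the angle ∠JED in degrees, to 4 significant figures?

71.75°

T is at the origin; T and D share the same y with |TD| = 52.1 and D in +x, so D = (52.1, 0). TJ runs at 38.3° with |TJ| = 26.8, so J = (21.03, 16.61). E is determined by |JE| = 27.3 and |ED| = 32.4 together: it lies at the intersection of circle(J, 27.3) and circle(D, 32.4). With |JD| = 35.23, the foot of the radical line on JD is 13.29 from J and the perpendicular offset is √(27.3² − 13.29²) = 23.84. Taking the left-of-JD solution: E = (44.00, 31.37).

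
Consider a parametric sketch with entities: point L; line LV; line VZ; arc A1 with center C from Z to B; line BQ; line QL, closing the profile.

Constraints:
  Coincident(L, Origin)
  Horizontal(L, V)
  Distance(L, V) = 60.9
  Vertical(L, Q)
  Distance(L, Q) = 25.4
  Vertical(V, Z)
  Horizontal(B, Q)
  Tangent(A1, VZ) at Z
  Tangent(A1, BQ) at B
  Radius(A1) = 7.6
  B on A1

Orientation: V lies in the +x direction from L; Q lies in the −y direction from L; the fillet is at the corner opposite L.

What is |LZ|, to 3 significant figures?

63.4

L is at the origin; L and V share the same y with |LV| = 60.9 and V on the +x side, so V = (60.9, 0.00). LQ is vertical with |LQ| = 25.4 and Q on the −y side, so Q = (0.00, -25.4). The virtual corner opposite L is at (60.9, -25.4). Since A1 is tangent to VZ there, CZ ⟂ VZ and A1 meets BQ tangentially, so CB is at right angles to BQ, with radius 7.6, so the center C sits 7.6 in from both sides at C = (53.3, -17.8). That places the tangent points at Z = (60.9, -17.8) on VZ and B = (53.3, -25.4) on BQ. Then |LZ| = |Z − L| = 63.4.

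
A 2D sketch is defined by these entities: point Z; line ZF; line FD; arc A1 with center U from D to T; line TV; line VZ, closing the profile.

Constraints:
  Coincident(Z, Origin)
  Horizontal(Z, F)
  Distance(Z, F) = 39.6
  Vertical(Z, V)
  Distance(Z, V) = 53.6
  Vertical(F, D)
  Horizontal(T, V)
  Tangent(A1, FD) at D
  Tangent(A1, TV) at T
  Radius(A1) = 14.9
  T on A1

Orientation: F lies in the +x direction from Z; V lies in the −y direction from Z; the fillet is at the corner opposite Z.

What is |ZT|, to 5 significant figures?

59.017

Z is at the origin; Z and F share the same y with |ZF| = 39.6 and F on the +x side, so F = (39.600, 0.0000). ZV is vertical with |ZV| = 53.6 and V on the −y side, so V = (0.0000, -53.600). The virtual corner opposite Z is at (39.600, -53.600). A1 meets FD tangentially, so UD is at right angles to FD and A1 meets TV tangentially, so UT is at right angles to TV, with radius 14.9, so the center U sits 14.9 in from both sides at U = (24.700, -38.700). That places the tangent points at D = (39.600, -38.700) on FD and T = (24.700, -53.600) on TV. Then |ZT| = |T − Z| = 59.017.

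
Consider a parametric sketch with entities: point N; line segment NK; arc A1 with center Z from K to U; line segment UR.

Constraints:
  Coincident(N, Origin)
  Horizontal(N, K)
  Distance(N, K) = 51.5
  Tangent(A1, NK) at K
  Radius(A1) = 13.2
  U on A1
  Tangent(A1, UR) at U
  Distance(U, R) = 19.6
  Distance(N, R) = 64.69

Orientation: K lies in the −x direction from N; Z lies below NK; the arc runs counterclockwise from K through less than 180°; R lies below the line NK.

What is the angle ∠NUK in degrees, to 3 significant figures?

42.5°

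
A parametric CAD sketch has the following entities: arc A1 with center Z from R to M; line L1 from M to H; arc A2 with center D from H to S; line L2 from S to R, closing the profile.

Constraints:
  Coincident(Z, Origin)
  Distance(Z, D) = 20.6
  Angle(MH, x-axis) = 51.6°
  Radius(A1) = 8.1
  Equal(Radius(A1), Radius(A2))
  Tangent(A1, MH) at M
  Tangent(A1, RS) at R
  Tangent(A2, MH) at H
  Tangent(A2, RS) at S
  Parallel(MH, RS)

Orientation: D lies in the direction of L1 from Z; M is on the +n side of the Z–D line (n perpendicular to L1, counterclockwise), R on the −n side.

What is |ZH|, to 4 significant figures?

22.14

The slot axis is L1's direction at 51.6°, so u = (cos 51.6°, sin 51.6°) = (0.6211, 0.7837) and n = (−sin 51.6°, cos 51.6°) = (-0.7837, 0.6211). Z is at the origin and D lies 20.6 along u from Z, so D = 20.6·u = (12.80, 16.14). Tangency of A1 to both parallel lines with radius 8.1 puts M and R at Z ± 8.1·n: M = (-6.348, 5.031), R = (6.348, -5.031). Equal radii place H and S the same way about D: H = D + 8.1·n = (6.448, 21.18), S = D − 8.1·n = (19.14, 11.11). Then |ZH| = |H − Z| = 22.14.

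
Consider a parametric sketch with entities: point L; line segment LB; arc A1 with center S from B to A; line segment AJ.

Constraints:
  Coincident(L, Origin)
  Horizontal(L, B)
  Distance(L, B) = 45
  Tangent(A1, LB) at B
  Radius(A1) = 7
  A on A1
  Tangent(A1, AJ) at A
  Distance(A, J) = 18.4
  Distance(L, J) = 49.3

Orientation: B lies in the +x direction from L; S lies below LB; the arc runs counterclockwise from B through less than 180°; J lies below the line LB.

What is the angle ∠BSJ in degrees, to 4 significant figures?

170.2°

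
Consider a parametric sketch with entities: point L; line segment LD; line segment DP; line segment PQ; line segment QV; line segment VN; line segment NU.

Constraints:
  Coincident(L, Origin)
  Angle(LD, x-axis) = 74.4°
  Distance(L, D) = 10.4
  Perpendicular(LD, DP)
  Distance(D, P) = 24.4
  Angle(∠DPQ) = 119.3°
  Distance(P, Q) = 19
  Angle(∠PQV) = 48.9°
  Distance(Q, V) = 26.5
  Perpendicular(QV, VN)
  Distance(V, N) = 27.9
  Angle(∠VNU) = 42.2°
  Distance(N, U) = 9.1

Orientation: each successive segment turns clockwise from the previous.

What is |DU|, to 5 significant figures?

19.889

L is at the origin; LD runs at 74.4° with length 10.4, so D = (2.7968, 10.017). The perpendicularity gives DP at right angles to LD, so DP runs at -15.600°; with |DP| = 24.4, P = (26.298, 3.4552). ∠DPQ = 119.3° gives PQ at -76.300° from the x-axis; with |PQ| = 19.0, Q = (30.798, -15.004). ∠PQV = 48.9° gives QV at 152.60° from the x-axis; with |QV| = 26.5, V = (7.2707, -2.8089). QV is perpendicular to VN, so VN runs at 62.600°; with |VN| = 27.9, N = (20.110, 21.961). ∠VNU = 42.2° gives NU at -75.200° from the x-axis; with |NU| = 9.1, U = (22.435, 13.163). Then |DU| = |U − D| = 19.889.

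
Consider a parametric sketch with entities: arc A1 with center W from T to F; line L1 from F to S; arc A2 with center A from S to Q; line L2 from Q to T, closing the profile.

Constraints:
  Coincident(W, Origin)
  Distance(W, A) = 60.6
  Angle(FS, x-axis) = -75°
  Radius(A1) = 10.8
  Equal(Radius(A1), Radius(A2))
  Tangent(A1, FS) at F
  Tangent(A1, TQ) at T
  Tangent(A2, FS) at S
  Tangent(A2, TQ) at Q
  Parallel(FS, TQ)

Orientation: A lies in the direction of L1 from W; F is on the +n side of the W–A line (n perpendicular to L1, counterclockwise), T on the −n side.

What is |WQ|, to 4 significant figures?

61.55

Tangency of A1 to both parallel lines with radius 10.8 puts F and T at W ± 10.8·n: F = (10.43, 2.795), T = (-10.43, -2.795). Equal radii place S and Q the same way about A: S = A + 10.8·n = (26.12, -55.74), Q = A − 10.8·n = (5.252, -61.33). Then |WQ| = |Q − W| = 61.55.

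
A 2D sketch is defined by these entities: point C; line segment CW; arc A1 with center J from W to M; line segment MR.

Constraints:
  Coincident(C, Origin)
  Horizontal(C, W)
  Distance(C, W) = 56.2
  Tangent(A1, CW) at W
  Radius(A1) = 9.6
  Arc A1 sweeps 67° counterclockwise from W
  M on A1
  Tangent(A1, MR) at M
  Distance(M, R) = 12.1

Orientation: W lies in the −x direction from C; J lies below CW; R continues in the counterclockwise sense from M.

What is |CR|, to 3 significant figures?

71.8

C is at the origin; CW is horizontal with |CW| = 56.2 and W on the −x side, so W = (-56.2, 0.00). A1 meets CW tangentially, so JW is at right angles to CW, so J = W + (0, -9.6) = (-56.2, -9.60). On A1, W sits at bearing 90° from J; a 67° counterclockwise sweep puts M at bearing 157°, so M = J + 9.6·(cos 157°, sin 157°) = (-65.0, -5.85). The tangent condition forces JM to be normal to MR, so MR runs along (−sin 157°, cos 157°); with |MR| = 12.1, R = (-69.8, -17.0). Then |CR| = |R − C| = 71.8.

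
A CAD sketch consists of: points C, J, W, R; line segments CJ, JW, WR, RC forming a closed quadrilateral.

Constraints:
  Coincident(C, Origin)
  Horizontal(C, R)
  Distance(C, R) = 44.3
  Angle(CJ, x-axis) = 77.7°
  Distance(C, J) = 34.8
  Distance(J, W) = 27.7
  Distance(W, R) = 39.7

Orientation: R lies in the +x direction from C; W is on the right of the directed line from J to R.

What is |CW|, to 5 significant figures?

8.1924

C is at the origin; CR is horizontal with |CR| = 44.3 and R in +x, so R = (44.3, 0). CJ runs at 77.7° with |CJ| = 34.8, so J = (7.4135, 34.001). W is determined by |JW| = 27.7 and |WR| = 39.7 together: it lies at the intersection of circle(J, 27.7) and circle(R, 39.7). With |JR| = 50.167, the foot of the radical line on JR is 17.022 from J and the perpendicular offset is √(27.7² − 17.022²) = 21.853. Taking the right-of-JR solution: W = (5.1187, 6.3964).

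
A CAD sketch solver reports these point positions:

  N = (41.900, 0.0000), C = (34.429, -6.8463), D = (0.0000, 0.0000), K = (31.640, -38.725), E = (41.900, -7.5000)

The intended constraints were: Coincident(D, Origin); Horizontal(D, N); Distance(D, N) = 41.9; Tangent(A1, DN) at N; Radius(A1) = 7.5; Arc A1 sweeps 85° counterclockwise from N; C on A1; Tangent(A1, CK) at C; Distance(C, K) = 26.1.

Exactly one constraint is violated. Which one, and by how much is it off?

Distance(C, K) = 26.1 — off by 5.90.

D = (0.00, 0.00) ✓; D.y = 0.00, N.y = 0.00 ✓; |DN| = 41.90 ✓; ∠(EN, ND) = 90.00° ✓; |EN| = 7.500 ✓; bearing(E→C) − bearing(E→N) = 85.00° ✓; |EC| = 7.500 ✓; ∠(EC, CK) = 90.00° ✓; |CK| = 32.00 ✗.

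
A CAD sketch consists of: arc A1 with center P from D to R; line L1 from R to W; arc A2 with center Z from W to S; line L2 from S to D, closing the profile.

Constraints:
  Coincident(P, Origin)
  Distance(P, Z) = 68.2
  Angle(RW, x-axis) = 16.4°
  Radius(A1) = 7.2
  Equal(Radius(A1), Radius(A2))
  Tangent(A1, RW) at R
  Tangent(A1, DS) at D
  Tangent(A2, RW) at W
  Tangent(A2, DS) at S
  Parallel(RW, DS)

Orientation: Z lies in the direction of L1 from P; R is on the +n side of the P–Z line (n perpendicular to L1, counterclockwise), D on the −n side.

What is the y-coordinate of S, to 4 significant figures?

12.35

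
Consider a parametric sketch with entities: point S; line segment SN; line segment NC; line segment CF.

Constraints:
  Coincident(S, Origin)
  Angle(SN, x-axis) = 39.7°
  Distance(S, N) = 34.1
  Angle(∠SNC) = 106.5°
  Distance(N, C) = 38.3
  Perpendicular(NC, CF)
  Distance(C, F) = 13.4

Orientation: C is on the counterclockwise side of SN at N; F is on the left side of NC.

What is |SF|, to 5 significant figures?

51.719

S is at the origin; SN runs at 39.7° with length 34.1, so N = 34.1·(cos 39.7°, sin 39.7°) = (26.237, 21.782). ∠SNC = 106.5°, so NC runs at 39.7° + (180° − 106.5°) = 113.20° from the x-axis; with |NC| = 38.3, C = N + 38.3·(cos 113.20°, sin 113.20°) = (11.149, 56.985). NC is perpendicular to CF; with |CF| = 13.4 on the left of NC, F = C + 13.4·(-0.91914, -0.39394) = (-1.1679, 51.706). Then |SF| = |F − S| = 51.719.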